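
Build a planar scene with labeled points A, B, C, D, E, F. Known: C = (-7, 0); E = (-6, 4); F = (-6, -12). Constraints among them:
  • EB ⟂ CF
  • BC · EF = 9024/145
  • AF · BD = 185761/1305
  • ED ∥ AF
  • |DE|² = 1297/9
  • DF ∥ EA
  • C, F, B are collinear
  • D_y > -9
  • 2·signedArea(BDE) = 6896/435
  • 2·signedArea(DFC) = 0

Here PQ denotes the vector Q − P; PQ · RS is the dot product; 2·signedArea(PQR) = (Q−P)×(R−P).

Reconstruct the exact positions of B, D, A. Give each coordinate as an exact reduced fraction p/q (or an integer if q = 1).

A = (-17/3, 0)
B = (-1062/145, 564/145)
D = (-19/3, -8)

1. B_x = -1062/145  [C, F, B are collinear ∩ EB ⟂ CF]
2. B_y = 564/145  [C, F, B are collinear ∩ EB ⟂ CF]
   → B = (-1062/145, 564/145)
3. D_x = -19/3  [2·signedArea(DFC) = 0 ∩ 2·signedArea(BDE) = 6896/435]
4. D_y = -8  [2·signedArea(DFC) = 0 ∩ 2·signedArea(BDE) = 6896/435]
   → D = (-19/3, -8)
5. A_x = -17/3  [ED ∥ AF ∩ DF ∥ EA]
6. A_y = 0  [ED ∥ AF ∩ DF ∥ EA]
   → A = (-17/3, 0)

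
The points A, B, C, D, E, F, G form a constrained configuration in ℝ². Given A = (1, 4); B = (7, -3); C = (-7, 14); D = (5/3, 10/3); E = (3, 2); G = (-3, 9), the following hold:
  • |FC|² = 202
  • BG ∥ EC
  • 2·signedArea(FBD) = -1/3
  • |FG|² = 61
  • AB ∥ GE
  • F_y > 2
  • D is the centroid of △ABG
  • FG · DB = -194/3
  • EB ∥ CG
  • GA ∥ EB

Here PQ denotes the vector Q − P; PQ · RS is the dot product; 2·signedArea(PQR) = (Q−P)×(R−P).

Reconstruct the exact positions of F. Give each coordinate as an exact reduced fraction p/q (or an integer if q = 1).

F = (2, 3)

1. F_x = 2  [2·signedArea(FBD) = -1/3 ∩ FG · DB = -194/3]
2. F_y = 3  [2·signedArea(FBD) = -1/3 ∩ FG · DB = -194/3]
   → F = (2, 3)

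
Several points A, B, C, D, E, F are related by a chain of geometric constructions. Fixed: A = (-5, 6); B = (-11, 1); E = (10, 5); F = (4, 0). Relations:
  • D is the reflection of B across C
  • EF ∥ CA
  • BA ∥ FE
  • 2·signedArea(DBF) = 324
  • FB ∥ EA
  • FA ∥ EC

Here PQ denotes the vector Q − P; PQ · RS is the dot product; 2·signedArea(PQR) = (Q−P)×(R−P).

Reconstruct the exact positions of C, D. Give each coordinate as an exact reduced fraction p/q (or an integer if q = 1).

C = (1, 11)
D = (13, 21)

1. C_x = 1  [EF ∥ CA ∩ FA ∥ EC]
2. C_y = 11  [EF ∥ CA ∩ FA ∥ EC]
   → C = (1, 11)
3. D_x = 13  [D is the reflection of B across C]
4. D_y = 21  [D is the reflection of B across C]
   → D = (13, 21)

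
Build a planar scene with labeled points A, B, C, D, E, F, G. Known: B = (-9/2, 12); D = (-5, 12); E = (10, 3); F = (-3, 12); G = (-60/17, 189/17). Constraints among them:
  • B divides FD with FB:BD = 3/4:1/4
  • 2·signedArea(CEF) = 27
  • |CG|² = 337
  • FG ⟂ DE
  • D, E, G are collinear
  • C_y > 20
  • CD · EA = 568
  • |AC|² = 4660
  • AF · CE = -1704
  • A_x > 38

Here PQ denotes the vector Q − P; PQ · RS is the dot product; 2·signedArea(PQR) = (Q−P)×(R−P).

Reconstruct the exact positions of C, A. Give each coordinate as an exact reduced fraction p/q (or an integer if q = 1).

1. C_x = -19  [line -9·x + -13·y + 102 = 0 ∩ |CG|² = 337]
2. C_y = 21  [line -9·x + -13·y + 102 = 0 ∩ |CG|² = 337]
   → C = (-19, 21)
3. A_x = 39  [AF · CE = -1704 ∩ CD · EA = 568]
4. A_y = -15  [AF · CE = -1704 ∩ CD · EA = 568]
   → A = (39, -15)

A = (39, -15)
C = (-19, 21)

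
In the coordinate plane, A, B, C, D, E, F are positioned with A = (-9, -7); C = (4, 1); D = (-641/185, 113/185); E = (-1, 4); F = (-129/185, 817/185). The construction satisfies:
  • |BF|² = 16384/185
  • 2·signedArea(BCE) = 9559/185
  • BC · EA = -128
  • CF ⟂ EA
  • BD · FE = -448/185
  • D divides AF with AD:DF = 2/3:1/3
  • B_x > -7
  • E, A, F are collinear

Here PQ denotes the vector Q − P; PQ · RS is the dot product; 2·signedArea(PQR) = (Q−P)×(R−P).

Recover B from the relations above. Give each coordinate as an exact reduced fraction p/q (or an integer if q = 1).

1. B_x = -1153/185  [BD · FE = -448/185 ∩ 2·signedArea(BCE) = 9559/185]
2. B_y = -591/185  [BD · FE = -448/185 ∩ 2·signedArea(BCE) = 9559/185]
   → B = (-1153/185, -591/185)

B = (-1153/185, -591/185)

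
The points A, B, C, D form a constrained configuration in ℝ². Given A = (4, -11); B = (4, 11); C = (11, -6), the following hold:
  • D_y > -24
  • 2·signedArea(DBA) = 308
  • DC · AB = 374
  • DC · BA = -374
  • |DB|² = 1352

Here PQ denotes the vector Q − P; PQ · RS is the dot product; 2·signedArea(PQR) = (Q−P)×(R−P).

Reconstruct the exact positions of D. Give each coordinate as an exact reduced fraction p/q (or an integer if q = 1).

D = (18, -23)

1. D_x = 18  [2·signedArea(DBA) = 308 ∩ DC · AB = 374]
2. D_y = -23  [2·signedArea(DBA) = 308 ∩ DC · AB = 374]
   → D = (18, -23)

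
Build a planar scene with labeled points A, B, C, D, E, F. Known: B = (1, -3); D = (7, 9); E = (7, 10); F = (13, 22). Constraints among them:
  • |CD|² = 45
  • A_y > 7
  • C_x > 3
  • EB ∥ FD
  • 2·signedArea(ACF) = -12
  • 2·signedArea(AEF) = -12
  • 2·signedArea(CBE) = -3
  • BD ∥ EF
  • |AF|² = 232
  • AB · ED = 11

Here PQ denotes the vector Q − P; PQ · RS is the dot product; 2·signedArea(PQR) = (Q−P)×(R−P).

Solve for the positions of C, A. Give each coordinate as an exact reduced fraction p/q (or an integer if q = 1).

A = (7, 8)
C = (4, 3)

1. A_x = 7  [AB · ED = 11 ∩ 2·signedArea(AEF) = -12]
2. A_y = 8  [AB · ED = 11 ∩ 2·signedArea(AEF) = -12]
   → A = (7, 8)
3. C_x = 4  [2·signedArea(CBE) = -3 ∩ 2·signedArea(ACF) = -12]
4. C_y = 3  [2·signedArea(CBE) = -3 ∩ 2·signedArea(ACF) = -12]
   → C = (4, 3)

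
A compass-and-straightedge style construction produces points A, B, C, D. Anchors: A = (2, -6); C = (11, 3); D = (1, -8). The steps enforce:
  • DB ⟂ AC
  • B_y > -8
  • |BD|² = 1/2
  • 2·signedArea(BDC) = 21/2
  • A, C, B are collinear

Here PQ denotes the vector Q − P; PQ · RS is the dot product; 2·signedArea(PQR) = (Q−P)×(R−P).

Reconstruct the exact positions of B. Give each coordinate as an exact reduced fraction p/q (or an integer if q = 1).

1. B_x = 1/2  [A, C, B are collinear ∩ DB ⟂ AC]
2. B_y = -15/2  [A, C, B are collinear ∩ DB ⟂ AC]
   → B = (1/2, -15/2)

B = (1/2, -15/2)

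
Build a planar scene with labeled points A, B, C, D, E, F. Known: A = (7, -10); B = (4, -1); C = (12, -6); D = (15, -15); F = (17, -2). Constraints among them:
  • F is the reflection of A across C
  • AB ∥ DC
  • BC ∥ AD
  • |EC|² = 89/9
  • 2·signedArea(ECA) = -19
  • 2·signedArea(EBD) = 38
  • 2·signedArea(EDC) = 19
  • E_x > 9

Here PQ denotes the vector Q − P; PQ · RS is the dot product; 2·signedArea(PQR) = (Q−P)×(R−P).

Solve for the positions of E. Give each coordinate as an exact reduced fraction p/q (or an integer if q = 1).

E = (28/3, -13/3)

1. E_x = 28/3  [2·signedArea(ECA) = -19 ∩ 2·signedArea(EBD) = 38]
2. E_y = -13/3  [2·signedArea(ECA) = -19 ∩ 2·signedArea(EBD) = 38]
   → E = (28/3, -13/3)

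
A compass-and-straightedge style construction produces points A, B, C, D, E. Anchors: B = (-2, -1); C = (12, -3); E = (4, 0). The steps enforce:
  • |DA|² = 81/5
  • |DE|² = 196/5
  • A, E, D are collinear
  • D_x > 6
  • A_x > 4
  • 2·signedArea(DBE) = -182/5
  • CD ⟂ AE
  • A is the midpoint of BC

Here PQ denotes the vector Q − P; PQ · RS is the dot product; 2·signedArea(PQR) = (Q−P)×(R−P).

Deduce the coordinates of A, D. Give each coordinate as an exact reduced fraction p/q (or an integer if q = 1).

1. A_x = 5  [A is the midpoint of BC]
2. A_y = -2  [A is the midpoint of BC]
   → A = (5, -2)
3. D_x = 34/5  [A, E, D are collinear ∩ CD ⟂ AE]
4. D_y = -28/5  [A, E, D are collinear ∩ CD ⟂ AE]
   → D = (34/5, -28/5)

A = (5, -2)
D = (34/5, -28/5)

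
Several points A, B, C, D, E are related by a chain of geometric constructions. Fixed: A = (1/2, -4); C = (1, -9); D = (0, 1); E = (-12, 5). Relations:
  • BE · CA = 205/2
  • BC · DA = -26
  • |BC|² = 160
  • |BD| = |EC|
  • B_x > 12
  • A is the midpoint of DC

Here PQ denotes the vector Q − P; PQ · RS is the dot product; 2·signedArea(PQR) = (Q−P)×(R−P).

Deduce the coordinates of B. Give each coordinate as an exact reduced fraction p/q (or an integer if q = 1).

1. B_x = 13  [line -1/2·x + 5·y + 143/2 = 0 ∩ |BC|² = 160]
2. B_y = -13  [line -1/2·x + 5·y + 143/2 = 0 ∩ |BC|² = 160]
   → B = (13, -13)

B = (13, -13)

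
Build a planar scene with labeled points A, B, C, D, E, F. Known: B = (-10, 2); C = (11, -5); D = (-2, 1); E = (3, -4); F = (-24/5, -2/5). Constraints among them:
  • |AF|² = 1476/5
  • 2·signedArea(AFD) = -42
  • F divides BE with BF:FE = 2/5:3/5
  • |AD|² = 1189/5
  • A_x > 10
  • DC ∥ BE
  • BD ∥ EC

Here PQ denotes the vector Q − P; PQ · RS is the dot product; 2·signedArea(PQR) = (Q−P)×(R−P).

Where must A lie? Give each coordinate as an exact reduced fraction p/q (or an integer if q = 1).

A = (54/5, -38/5)

1. A_x = 54/5  [line -7/5·x + 14/5·y + 182/5 = 0 ∩ |AF|² = 1476/5]
2. A_y = -38/5  [line -7/5·x + 14/5·y + 182/5 = 0 ∩ |AF|² = 1476/5]
   → A = (54/5, -38/5)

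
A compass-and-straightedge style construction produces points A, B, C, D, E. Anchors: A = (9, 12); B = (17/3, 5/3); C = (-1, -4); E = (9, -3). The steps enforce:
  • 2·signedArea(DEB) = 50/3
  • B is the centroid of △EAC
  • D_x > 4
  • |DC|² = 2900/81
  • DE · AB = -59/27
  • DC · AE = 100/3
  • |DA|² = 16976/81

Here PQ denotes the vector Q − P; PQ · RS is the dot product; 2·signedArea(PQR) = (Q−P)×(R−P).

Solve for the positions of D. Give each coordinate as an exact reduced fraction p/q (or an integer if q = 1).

D = (41/9, -16/9)

1. D_x = 41/9  [DC · AE = 100/3 ∩ DE · AB = -59/27]
2. D_y = -16/9  [DC · AE = 100/3 ∩ DE · AB = -59/27]
   → D = (41/9, -16/9)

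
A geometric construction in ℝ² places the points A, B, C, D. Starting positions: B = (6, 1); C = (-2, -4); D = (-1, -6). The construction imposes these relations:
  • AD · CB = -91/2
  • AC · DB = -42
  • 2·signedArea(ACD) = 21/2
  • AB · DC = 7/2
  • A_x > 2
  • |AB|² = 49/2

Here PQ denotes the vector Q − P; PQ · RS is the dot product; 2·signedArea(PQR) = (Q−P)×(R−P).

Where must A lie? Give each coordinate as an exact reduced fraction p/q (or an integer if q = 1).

1. A_x = 5/2  [AD · CB = -91/2 ∩ AC · DB = -42]
2. A_y = -5/2  [AD · CB = -91/2 ∩ AC · DB = -42]
   → A = (5/2, -5/2)

A = (5/2, -5/2)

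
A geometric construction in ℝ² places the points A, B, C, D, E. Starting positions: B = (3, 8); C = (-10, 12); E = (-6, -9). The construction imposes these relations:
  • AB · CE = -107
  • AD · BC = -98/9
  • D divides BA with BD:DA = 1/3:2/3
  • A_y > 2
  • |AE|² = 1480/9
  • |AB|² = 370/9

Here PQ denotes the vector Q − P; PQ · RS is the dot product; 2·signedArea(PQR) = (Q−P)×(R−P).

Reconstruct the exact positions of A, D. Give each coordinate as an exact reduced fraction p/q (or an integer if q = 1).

A = (0, 7/3)
D = (2, 55/9)

1. A_x = 0  [line -4·x + 21·y + -49 = 0 ∩ |AE|² = 1480/9]
2. A_y = 7/3  [line -4·x + 21·y + -49 = 0 ∩ |AE|² = 1480/9]
   → A = (0, 7/3)
3. D_x = 2  [AD · BC = -98/9 ∩ D divides BA with BD:DA = 1/3:2/3]
4. D_y = 55/9  [AD · BC = -98/9 ∩ D divides BA with BD:DA = 1/3:2/3]
   → D = (2, 55/9)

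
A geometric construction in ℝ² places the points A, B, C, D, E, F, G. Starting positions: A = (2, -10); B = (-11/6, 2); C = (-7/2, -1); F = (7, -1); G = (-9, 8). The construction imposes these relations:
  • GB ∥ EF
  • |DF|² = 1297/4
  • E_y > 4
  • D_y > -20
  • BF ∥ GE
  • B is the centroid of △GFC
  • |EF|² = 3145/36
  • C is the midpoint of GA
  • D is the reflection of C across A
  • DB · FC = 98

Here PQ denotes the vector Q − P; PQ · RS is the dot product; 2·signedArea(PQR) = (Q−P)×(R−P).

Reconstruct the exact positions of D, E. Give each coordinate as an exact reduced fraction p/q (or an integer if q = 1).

D = (15/2, -19)
E = (-1/6, 5)

1. D_x = 15/2  [D is the reflection of C across A]
2. D_y = -19  [D is the reflection of C across A]
   → D = (15/2, -19)
3. E_x = -1/6  [GB ∥ EF ∩ BF ∥ GE]
4. E_y = 5  [GB ∥ EF ∩ BF ∥ GE]
   → E = (-1/6, 5)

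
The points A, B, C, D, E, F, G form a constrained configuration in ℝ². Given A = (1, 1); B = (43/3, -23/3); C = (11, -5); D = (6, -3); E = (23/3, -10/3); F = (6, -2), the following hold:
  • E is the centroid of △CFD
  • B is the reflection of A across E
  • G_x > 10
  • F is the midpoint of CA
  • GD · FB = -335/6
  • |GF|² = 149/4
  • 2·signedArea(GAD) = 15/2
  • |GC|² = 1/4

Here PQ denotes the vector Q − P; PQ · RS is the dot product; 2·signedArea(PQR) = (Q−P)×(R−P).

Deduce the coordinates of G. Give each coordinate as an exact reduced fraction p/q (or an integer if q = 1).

G = (11, -11/2)

1. G_x = 11  [2·signedArea(GAD) = 15/2 ∩ GD · FB = -335/6]
2. G_y = -11/2  [2·signedArea(GAD) = 15/2 ∩ GD · FB = -335/6]
   → G = (11, -11/2)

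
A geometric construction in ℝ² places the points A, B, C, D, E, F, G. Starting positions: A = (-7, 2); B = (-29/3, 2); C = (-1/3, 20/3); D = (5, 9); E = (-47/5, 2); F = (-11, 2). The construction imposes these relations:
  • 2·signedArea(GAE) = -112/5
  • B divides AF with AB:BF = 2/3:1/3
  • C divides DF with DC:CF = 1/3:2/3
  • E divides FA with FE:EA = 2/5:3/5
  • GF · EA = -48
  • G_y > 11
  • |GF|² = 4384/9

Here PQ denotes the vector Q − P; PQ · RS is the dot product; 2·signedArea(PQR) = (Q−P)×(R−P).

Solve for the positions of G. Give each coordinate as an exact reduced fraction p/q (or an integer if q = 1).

1. G_x = 9  [GF · EA = -48 ∩ 2·signedArea(GAE) = -112/5]
2. G_y = 34/3  [GF · EA = -48 ∩ 2·signedArea(GAE) = -112/5]
   → G = (9, 34/3)

G = (9, 34/3)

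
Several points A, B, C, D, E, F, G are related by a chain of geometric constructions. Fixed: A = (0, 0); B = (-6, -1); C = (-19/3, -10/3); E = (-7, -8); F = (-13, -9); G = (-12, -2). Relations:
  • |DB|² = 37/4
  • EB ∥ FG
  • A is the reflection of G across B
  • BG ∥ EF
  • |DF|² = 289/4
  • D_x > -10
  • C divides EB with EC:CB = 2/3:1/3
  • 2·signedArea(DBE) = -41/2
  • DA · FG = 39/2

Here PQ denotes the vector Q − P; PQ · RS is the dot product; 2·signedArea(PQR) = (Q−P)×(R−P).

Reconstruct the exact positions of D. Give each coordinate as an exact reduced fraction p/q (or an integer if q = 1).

D = (-9, -3/2)

1. D_x = -9  [2·signedArea(DBE) = -41/2 ∩ DA · FG = 39/2]
2. D_y = -3/2  [2·signedArea(DBE) = -41/2 ∩ DA · FG = 39/2]
   → D = (-9, -3/2)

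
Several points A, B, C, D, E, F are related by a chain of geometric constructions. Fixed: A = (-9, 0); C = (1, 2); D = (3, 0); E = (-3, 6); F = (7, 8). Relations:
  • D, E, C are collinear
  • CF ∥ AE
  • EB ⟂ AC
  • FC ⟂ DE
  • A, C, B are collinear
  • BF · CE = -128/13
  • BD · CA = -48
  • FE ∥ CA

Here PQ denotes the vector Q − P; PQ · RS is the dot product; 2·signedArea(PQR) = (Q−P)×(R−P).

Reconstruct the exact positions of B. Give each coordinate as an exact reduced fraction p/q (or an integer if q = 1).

1. B_x = -27/13  [A, C, B are collinear ∩ EB ⟂ AC]
2. B_y = 18/13  [A, C, B are collinear ∩ EB ⟂ AC]
   → B = (-27/13, 18/13)

B = (-27/13, 18/13)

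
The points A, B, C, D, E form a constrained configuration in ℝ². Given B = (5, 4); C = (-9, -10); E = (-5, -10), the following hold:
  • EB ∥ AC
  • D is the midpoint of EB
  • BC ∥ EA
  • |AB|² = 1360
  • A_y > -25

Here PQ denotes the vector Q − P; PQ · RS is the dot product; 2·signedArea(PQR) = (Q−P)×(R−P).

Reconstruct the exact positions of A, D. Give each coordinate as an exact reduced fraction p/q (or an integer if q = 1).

A = (-19, -24)
D = (0, -3)

1. A_x = -19  [EB ∥ AC ∩ BC ∥ EA]
2. A_y = -24  [EB ∥ AC ∩ BC ∥ EA]
   → A = (-19, -24)
3. D_x = 0  [D is the midpoint of EB]
4. D_y = -3  [D is the midpoint of EB]
   → D = (0, -3)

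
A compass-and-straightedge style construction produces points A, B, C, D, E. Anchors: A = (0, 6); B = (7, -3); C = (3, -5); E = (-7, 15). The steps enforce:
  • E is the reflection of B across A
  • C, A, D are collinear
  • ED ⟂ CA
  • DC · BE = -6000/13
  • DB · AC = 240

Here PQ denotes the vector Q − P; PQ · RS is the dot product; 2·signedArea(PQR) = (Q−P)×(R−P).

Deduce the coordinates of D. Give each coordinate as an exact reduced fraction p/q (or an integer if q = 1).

D = (-36/13, 210/13)

1. D_x = -36/13  [C, A, D are collinear ∩ ED ⟂ CA]
2. D_y = 210/13  [C, A, D are collinear ∩ ED ⟂ CA]
   → D = (-36/13, 210/13)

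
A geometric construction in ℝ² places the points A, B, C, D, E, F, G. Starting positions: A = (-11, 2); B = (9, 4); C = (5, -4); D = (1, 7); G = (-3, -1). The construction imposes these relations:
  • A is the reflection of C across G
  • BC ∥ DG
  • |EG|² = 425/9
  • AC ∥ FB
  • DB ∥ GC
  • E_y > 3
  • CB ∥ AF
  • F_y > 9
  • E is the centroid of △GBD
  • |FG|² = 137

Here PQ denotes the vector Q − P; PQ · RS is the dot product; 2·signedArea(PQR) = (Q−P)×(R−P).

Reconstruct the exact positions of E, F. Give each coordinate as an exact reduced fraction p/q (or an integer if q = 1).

E = (7/3, 10/3)
F = (-7, 10)

1. E_x = 7/3  [E is the centroid of △GBD]
2. E_y = 10/3  [E is the centroid of △GBD]
   → E = (7/3, 10/3)
3. F_x = -7  [AC ∥ FB ∩ CB ∥ AF]
4. F_y = 10  [AC ∥ FB ∩ CB ∥ AF]
   → F = (-7, 10)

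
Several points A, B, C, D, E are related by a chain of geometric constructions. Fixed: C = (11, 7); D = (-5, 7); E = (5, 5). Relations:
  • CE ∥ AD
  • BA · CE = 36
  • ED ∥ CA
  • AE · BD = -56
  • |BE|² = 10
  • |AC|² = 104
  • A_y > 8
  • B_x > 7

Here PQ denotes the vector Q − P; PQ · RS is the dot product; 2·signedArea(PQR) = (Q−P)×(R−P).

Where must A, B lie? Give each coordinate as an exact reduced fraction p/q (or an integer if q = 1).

1. A_x = 1  [CE ∥ AD ∩ ED ∥ CA]
2. A_y = 9  [CE ∥ AD ∩ ED ∥ CA]
   → A = (1, 9)
3. B_x = 8  [BA · CE = 36 ∩ AE · BD = -56]
4. B_y = 6  [BA · CE = 36 ∩ AE · BD = -56]
   → B = (8, 6)

A = (1, 9)
B = (8, 6)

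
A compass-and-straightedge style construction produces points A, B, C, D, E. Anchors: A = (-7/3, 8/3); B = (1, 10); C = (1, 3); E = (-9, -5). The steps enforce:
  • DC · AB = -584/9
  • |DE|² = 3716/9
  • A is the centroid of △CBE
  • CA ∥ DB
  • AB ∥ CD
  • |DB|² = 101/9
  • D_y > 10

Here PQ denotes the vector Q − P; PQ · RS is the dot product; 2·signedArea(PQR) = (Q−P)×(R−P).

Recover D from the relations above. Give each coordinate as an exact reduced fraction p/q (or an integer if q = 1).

D = (13/3, 31/3)

1. D_x = 13/3  [CA ∥ DB ∩ AB ∥ CD]
2. D_y = 31/3  [CA ∥ DB ∩ AB ∥ CD]
   → D = (13/3, 31/3)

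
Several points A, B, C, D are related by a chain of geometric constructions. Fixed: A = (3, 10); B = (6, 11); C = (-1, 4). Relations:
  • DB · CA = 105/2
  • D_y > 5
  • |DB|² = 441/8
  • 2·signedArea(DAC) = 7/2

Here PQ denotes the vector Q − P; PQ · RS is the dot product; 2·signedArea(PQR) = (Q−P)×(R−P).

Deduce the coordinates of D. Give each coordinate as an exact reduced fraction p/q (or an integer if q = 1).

D = (3/4, 23/4)

1. D_x = 3/4  [DB · CA = 105/2 ∩ 2·signedArea(DAC) = 7/2]
2. D_y = 23/4  [DB · CA = 105/2 ∩ 2·signedArea(DAC) = 7/2]
   → D = (3/4, 23/4)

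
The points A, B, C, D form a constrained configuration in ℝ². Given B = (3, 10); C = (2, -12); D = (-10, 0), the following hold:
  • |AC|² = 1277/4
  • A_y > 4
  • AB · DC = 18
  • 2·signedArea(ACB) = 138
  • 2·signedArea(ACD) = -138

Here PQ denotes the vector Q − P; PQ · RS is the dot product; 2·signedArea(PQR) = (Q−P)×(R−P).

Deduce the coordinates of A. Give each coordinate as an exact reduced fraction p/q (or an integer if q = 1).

A = (-7/2, 5)

1. A_x = -7/2  [2·signedArea(ACD) = -138 ∩ AB · DC = 18]
2. A_y = 5  [2·signedArea(ACD) = -138 ∩ AB · DC = 18]
   → A = (-7/2, 5)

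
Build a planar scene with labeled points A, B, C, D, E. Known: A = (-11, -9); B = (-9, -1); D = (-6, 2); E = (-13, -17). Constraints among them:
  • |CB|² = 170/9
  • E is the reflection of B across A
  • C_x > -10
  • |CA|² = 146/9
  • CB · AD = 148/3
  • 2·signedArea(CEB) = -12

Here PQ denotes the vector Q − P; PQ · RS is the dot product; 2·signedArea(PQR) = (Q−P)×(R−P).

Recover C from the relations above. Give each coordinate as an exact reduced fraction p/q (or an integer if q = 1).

C = (-28/3, -16/3)

1. C_x = -28/3  [2·signedArea(CEB) = -12 ∩ CB · AD = 148/3]
2. C_y = -16/3  [2·signedArea(CEB) = -12 ∩ CB · AD = 148/3]
   → C = (-28/3, -16/3)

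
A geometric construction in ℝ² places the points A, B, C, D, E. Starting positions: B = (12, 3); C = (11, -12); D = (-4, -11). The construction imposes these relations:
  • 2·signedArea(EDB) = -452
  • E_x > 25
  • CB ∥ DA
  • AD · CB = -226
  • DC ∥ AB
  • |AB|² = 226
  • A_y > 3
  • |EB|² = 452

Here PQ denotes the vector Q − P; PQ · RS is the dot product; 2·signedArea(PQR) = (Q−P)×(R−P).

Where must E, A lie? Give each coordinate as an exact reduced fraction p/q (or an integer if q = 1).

1. E_x = 26  [line -14·x + 16·y + 572 = 0 ∩ |EB|² = 452]
2. E_y = -13  [line -14·x + 16·y + 572 = 0 ∩ |EB|² = 452]
   → E = (26, -13)
3. A_x = -3  [DC ∥ AB ∩ CB ∥ DA]
4. A_y = 4  [DC ∥ AB ∩ CB ∥ DA]
   → A = (-3, 4)

A = (-3, 4)
E = (26, -13)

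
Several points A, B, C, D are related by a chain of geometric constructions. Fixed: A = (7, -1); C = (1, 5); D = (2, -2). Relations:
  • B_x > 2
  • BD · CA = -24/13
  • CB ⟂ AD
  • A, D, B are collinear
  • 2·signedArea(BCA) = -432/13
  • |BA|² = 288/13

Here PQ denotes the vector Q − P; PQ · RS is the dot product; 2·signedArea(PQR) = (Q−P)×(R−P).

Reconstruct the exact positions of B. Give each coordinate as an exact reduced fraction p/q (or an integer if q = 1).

B = (31/13, -25/13)

1. B_x = 31/13  [A, D, B are collinear ∩ CB ⟂ AD]
2. B_y = -25/13  [A, D, B are collinear ∩ CB ⟂ AD]
   → B = (31/13, -25/13)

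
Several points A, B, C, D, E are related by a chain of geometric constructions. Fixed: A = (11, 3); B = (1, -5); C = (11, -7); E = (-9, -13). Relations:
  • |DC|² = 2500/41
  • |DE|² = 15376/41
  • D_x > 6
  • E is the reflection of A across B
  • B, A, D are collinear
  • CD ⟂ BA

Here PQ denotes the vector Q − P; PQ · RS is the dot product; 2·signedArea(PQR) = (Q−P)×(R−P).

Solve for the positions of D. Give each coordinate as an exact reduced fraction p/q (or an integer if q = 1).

1. D_x = 251/41  [B, A, D are collinear ∩ CD ⟂ BA]
2. D_y = -37/41  [B, A, D are collinear ∩ CD ⟂ BA]
   → D = (251/41, -37/41)

D = (251/41, -37/41)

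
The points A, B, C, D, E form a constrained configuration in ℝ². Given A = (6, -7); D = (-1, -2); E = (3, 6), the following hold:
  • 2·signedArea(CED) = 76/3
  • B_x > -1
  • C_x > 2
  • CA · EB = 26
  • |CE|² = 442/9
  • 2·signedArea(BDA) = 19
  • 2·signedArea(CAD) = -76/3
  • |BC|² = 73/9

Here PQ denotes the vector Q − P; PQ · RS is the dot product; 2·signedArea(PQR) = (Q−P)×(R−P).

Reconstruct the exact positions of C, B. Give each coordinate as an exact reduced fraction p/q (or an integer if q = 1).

1. C_x = 8/3  [2·signedArea(CAD) = -76/3 ∩ 2·signedArea(CED) = 76/3]
2. C_y = -1  [2·signedArea(CAD) = -76/3 ∩ 2·signedArea(CED) = 76/3]
   → C = (8/3, -1)
3. B_x = 0  [2·signedArea(BDA) = 19 ∩ CA · EB = 26]
4. B_y = 0  [2·signedArea(BDA) = 19 ∩ CA · EB = 26]
   → B = (0, 0)

B = (0, 0)
C = (8/3, -1)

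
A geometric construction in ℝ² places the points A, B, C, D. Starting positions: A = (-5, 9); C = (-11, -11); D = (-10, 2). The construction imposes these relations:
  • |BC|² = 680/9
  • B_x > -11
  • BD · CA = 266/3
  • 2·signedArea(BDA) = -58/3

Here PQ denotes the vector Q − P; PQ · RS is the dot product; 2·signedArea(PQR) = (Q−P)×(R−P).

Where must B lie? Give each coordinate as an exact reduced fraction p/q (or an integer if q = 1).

B = (-31/3, -7/3)

1. B_x = -31/3  [BD · CA = 266/3 ∩ 2·signedArea(BDA) = -58/3]
2. B_y = -7/3  [BD · CA = 266/3 ∩ 2·signedArea(BDA) = -58/3]
   → B = (-31/3, -7/3)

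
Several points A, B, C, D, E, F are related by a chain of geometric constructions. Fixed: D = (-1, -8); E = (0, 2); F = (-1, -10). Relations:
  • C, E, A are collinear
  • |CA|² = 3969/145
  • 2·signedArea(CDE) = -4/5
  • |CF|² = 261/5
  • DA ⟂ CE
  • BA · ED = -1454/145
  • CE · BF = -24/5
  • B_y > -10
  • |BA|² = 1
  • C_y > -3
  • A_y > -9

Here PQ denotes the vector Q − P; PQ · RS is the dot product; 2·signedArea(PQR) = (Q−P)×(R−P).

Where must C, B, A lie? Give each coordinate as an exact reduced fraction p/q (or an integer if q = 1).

A = (-121/145, -1162/145)
B = (-1, -9)
C = (-2/5, -14/5)

1. C_x = -2/5  [line -10·x + 1·y + -6/5 = 0 ∩ |CF|² = 261/5]
2. C_y = -14/5  [line -10·x + 1·y + -6/5 = 0 ∩ |CF|² = 261/5]
   → C = (-2/5, -14/5)
3. A_x = -121/145  [C, E, A are collinear ∩ DA ⟂ CE]
4. A_y = -1162/145  [C, E, A are collinear ∩ DA ⟂ CE]
   → A = (-121/145, -1162/145)
5. B_x = -1  [CE · BF = -24/5 ∩ BA · ED = -1454/145]
6. B_y = -9  [CE · BF = -24/5 ∩ BA · ED = -1454/145]
   → B = (-1, -9)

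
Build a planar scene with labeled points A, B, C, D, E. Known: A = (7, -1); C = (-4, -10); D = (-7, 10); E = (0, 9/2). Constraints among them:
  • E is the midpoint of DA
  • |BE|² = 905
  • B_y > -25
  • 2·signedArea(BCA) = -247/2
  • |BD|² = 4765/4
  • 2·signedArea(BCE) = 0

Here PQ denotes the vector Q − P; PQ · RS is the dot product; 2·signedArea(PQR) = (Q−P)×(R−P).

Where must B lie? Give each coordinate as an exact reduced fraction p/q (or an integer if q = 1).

1. B_x = -8  [2·signedArea(BCE) = 0 ∩ 2·signedArea(BCA) = -247/2]
2. B_y = -49/2  [2·signedArea(BCE) = 0 ∩ 2·signedArea(BCA) = -247/2]
   → B = (-8, -49/2)

B = (-8, -49/2)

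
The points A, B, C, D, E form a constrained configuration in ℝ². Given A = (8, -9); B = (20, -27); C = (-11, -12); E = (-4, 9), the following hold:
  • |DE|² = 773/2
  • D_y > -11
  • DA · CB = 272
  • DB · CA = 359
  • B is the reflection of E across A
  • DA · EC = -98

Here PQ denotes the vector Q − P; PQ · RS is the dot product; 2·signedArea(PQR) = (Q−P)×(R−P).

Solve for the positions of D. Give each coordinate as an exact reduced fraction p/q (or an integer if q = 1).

1. D_x = -3/2  [DA · CB = 272 ∩ DB · CA = 359]
2. D_y = -21/2  [DA · CB = 272 ∩ DB · CA = 359]
   → D = (-3/2, -21/2)

D = (-3/2, -21/2)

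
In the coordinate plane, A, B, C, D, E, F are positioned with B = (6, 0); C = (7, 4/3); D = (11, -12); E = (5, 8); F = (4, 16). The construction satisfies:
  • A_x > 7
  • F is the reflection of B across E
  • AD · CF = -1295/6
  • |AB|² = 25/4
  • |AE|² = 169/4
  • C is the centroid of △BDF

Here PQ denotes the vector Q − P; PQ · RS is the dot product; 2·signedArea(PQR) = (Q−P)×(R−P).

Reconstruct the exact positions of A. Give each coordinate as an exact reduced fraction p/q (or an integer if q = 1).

A = (15/2, 2)

1. A_x = 15/2  [line 3·x + -44/3·y + 41/6 = 0 ∩ |AB|² = 25/4]
2. A_y = 2  [line 3·x + -44/3·y + 41/6 = 0 ∩ |AB|² = 25/4]
   → A = (15/2, 2)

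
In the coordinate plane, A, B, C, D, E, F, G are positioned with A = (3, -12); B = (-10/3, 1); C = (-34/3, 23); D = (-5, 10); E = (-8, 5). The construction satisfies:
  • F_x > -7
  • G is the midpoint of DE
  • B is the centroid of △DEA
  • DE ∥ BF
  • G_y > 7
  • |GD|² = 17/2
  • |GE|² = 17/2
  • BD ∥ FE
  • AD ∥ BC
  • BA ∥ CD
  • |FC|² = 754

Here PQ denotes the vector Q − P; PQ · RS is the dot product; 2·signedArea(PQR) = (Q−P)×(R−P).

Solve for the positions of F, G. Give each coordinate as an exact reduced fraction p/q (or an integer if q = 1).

1. F_x = -19/3  [BD ∥ FE ∩ DE ∥ BF]
2. F_y = -4  [BD ∥ FE ∩ DE ∥ BF]
   → F = (-19/3, -4)
3. G_x = -13/2  [G is the midpoint of DE]
4. G_y = 15/2  [G is the midpoint of DE]
   → G = (-13/2, 15/2)

F = (-19/3, -4)
G = (-13/2, 15/2)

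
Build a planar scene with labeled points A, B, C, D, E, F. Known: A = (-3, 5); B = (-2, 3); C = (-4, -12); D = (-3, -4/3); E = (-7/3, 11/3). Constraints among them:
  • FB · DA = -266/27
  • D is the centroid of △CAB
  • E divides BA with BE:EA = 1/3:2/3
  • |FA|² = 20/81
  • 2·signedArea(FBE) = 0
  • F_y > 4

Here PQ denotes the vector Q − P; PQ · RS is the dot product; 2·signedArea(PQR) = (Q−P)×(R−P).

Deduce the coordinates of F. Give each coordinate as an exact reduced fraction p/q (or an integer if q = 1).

1. F_x = -25/9  [2·signedArea(FBE) = 0 ∩ FB · DA = -266/27]
2. F_y = 41/9  [2·signedArea(FBE) = 0 ∩ FB · DA = -266/27]
   → F = (-25/9, 41/9)

F = (-25/9, 41/9)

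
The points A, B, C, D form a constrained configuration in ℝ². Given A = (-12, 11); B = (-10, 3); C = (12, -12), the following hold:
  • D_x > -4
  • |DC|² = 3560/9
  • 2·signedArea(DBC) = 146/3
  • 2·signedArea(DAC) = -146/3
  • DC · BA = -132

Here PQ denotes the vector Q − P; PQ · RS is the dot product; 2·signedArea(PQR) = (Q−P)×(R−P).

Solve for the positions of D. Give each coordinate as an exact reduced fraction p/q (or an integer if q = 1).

D = (-10/3, 2/3)

1. D_x = -10/3  [2·signedArea(DAC) = -146/3 ∩ 2·signedArea(DBC) = 146/3]
2. D_y = 2/3  [2·signedArea(DAC) = -146/3 ∩ 2·signedArea(DBC) = 146/3]
   → D = (-10/3, 2/3)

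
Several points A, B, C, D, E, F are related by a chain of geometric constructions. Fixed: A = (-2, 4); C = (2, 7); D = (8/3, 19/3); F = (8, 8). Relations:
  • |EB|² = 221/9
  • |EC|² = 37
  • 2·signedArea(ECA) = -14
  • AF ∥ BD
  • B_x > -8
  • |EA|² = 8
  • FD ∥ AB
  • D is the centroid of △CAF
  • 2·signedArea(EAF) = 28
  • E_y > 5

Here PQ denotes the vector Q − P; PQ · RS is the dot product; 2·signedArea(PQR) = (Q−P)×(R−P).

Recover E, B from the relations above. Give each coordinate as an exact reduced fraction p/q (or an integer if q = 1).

1. E_x = -4  [2·signedArea(EAF) = 28 ∩ 2·signedArea(ECA) = -14]
2. E_y = 6  [2·signedArea(EAF) = 28 ∩ 2·signedArea(ECA) = -14]
   → E = (-4, 6)
3. B_x = -22/3  [AF ∥ BD ∩ FD ∥ AB]
4. B_y = 7/3  [AF ∥ BD ∩ FD ∥ AB]
   → B = (-22/3, 7/3)

B = (-22/3, 7/3)
E = (-4, 6)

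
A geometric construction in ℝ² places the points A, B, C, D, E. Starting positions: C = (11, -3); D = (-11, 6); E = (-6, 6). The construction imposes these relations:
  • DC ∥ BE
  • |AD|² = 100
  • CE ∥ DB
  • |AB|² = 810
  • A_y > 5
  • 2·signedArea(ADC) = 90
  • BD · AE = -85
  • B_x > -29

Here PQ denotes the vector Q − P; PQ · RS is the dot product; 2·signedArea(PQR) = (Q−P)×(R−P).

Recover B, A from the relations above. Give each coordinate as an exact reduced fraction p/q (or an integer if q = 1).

1. B_x = -28  [DC ∥ BE ∩ CE ∥ DB]
2. B_y = 15  [DC ∥ BE ∩ CE ∥ DB]
   → B = (-28, 15)
3. A_x = -1  [2·signedArea(ADC) = 90 ∩ BD · AE = -85]
4. A_y = 6  [2·signedArea(ADC) = 90 ∩ BD · AE = -85]
   → A = (-1, 6)

A = (-1, 6)
B = (-28, 15)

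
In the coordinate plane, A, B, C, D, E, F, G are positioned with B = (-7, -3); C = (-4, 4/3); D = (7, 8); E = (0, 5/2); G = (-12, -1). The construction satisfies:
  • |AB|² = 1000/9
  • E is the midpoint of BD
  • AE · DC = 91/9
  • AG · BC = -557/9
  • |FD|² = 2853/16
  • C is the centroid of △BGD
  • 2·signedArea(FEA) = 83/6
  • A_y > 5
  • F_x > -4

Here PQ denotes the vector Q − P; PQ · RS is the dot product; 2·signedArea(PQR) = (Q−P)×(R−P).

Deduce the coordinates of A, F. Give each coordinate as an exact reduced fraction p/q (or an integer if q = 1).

A = (-1, 17/3)
F = (-7/2, -1/4)

1. A_x = -1  [AG · BC = -557/9 ∩ AE · DC = 91/9]
2. A_y = 17/3  [AG · BC = -557/9 ∩ AE · DC = 91/9]
   → A = (-1, 17/3)
3. F_x = -7/2  [line -19/6·x + -1·y + -34/3 = 0 ∩ |FD|² = 2853/16]
4. F_y = -1/4  [line -19/6·x + -1·y + -34/3 = 0 ∩ |FD|² = 2853/16]
   → F = (-7/2, -1/4)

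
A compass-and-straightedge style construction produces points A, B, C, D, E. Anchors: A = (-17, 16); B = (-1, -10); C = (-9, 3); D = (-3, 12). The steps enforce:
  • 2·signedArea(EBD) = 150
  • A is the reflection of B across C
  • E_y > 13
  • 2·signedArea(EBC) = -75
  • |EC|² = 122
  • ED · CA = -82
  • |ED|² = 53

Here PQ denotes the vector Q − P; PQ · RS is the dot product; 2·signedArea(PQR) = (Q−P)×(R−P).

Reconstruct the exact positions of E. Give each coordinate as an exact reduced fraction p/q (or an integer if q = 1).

E = (-10, 14)

1. E_x = -10  [2·signedArea(EBD) = 150 ∩ ED · CA = -82]
2. E_y = 14  [2·signedArea(EBD) = 150 ∩ ED · CA = -82]
   → E = (-10, 14)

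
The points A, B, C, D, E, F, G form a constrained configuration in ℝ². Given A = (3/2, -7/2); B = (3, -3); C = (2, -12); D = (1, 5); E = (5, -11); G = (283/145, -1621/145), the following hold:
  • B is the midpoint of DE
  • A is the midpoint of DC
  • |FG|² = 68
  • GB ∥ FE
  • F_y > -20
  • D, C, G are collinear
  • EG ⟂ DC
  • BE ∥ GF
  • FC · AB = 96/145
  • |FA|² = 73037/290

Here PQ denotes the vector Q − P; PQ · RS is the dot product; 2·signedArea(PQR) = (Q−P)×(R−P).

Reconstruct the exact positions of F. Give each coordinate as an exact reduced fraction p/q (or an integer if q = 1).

F = (573/145, -2781/145)

1. F_x = 573/145  [GB ∥ FE ∩ BE ∥ GF]
2. F_y = -2781/145  [GB ∥ FE ∩ BE ∥ GF]
   → F = (573/145, -2781/145)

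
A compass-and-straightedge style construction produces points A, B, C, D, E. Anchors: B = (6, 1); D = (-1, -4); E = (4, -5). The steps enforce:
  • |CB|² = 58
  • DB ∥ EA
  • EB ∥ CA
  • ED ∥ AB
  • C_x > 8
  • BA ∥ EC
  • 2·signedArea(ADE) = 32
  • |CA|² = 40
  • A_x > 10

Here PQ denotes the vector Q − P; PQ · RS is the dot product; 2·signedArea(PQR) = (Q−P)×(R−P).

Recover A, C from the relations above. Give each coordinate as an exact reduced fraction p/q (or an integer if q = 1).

A = (11, 0)
C = (9, -6)

1. A_x = 11  [ED ∥ AB ∩ DB ∥ EA]
2. A_y = 0  [ED ∥ AB ∩ DB ∥ EA]
   → A = (11, 0)
3. C_x = 9  [EB ∥ CA ∩ BA ∥ EC]
4. C_y = -6  [EB ∥ CA ∩ BA ∥ EC]
   → C = (9, -6)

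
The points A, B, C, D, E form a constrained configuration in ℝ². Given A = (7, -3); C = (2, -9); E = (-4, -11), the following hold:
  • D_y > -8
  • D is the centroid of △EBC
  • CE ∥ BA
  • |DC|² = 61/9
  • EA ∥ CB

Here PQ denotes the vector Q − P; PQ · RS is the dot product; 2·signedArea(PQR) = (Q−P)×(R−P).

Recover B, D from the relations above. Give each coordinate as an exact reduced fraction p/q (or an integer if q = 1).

B = (13, -1)
D = (11/3, -7)

1. B_x = 13  [CE ∥ BA ∩ EA ∥ CB]
2. B_y = -1  [CE ∥ BA ∩ EA ∥ CB]
   → B = (13, -1)
3. D_x = 11/3  [D is the centroid of △EBC]
4. D_y = -7  [D is the centroid of △EBC]
   → D = (11/3, -7)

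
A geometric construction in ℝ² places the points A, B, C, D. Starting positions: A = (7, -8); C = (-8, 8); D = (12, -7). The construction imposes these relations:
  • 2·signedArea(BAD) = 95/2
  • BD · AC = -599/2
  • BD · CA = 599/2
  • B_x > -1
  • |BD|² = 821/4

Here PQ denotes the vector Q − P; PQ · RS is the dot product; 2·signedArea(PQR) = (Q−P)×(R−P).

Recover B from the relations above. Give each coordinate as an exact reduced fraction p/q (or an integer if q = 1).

B = (-1/2, 0)

1. B_x = -1/2  [2·signedArea(BAD) = 95/2 ∩ BD · AC = -599/2]
2. B_y = 0  [2·signedArea(BAD) = 95/2 ∩ BD · AC = -599/2]
   → B = (-1/2, 0)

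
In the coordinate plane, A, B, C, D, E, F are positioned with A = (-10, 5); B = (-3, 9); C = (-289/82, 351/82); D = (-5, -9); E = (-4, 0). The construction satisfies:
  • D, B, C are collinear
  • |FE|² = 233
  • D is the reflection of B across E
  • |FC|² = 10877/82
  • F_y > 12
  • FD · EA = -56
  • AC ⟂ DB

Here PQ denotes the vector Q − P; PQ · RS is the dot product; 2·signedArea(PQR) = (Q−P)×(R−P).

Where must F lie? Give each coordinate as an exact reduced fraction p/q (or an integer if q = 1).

F = (4, 13)

1. F_x = 4  [line 6·x + -5·y + 41 = 0 ∩ |FC|² = 10877/82]
2. F_y = 13  [line 6·x + -5·y + 41 = 0 ∩ |FC|² = 10877/82]
   → F = (4, 13)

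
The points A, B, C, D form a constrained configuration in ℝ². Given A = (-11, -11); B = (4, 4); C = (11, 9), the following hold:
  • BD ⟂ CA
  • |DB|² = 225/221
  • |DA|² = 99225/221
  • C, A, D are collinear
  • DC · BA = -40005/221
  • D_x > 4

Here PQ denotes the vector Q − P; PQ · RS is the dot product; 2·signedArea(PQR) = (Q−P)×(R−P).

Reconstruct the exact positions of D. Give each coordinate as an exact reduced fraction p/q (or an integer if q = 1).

D = (1034/221, 719/221)

1. D_x = 1034/221  [C, A, D are collinear ∩ BD ⟂ CA]
2. D_y = 719/221  [C, A, D are collinear ∩ BD ⟂ CA]
   → D = (1034/221, 719/221)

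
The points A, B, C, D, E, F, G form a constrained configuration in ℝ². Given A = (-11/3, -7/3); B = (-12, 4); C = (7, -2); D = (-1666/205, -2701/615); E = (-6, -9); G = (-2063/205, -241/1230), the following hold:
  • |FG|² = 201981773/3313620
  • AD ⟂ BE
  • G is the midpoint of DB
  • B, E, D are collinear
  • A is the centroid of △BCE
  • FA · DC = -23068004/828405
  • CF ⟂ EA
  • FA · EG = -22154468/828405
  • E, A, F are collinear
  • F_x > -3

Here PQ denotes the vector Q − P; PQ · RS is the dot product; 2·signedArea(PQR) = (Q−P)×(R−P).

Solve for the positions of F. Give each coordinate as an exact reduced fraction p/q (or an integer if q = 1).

F = (-1077/449, 579/449)

1. F_x = -1077/449  [E, A, F are collinear ∩ CF ⟂ EA]
2. F_y = 579/449  [E, A, F are collinear ∩ CF ⟂ EA]
   → F = (-1077/449, 579/449)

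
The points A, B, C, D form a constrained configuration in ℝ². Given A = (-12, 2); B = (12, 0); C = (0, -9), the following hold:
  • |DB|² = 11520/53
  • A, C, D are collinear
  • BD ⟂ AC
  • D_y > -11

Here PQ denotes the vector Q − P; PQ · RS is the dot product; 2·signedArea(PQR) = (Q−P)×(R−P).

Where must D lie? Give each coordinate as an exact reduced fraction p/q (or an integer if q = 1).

1. D_x = 108/53  [A, C, D are collinear ∩ BD ⟂ AC]
2. D_y = -576/53  [A, C, D are collinear ∩ BD ⟂ AC]
   → D = (108/53, -576/53)

D = (108/53, -576/53)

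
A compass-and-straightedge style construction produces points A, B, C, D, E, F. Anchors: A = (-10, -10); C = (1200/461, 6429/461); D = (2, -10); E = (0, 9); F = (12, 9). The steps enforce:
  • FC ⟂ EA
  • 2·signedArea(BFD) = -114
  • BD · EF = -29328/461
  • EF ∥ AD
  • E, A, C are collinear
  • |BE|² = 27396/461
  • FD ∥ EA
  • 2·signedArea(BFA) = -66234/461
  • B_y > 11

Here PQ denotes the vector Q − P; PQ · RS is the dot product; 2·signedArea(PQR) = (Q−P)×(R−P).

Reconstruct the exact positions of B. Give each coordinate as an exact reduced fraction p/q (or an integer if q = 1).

1. B_x = 3366/461  [2·signedArea(BFA) = -66234/461 ∩ 2·signedArea(BFD) = -114]
2. B_y = 5289/461  [2·signedArea(BFA) = -66234/461 ∩ 2·signedArea(BFD) = -114]
   → B = (3366/461, 5289/461)

B = (3366/461, 5289/461)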